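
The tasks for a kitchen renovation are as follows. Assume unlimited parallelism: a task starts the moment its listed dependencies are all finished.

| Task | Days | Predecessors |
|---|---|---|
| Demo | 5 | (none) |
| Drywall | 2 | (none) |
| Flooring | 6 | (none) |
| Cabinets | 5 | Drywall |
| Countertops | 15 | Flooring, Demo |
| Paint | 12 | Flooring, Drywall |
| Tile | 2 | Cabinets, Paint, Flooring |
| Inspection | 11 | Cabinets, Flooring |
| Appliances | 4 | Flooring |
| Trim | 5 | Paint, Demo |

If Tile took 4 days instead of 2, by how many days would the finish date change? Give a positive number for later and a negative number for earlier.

Actual critical path: Flooring→Paint→Trim = 6+12+5 = 23 ⇒ 23 days.
Tile has 3 days of float (longest path through it is 20).
No other chain overtakes it, so the finish is 23 days.
Change in finish: 23 − 23 = +0 days.

0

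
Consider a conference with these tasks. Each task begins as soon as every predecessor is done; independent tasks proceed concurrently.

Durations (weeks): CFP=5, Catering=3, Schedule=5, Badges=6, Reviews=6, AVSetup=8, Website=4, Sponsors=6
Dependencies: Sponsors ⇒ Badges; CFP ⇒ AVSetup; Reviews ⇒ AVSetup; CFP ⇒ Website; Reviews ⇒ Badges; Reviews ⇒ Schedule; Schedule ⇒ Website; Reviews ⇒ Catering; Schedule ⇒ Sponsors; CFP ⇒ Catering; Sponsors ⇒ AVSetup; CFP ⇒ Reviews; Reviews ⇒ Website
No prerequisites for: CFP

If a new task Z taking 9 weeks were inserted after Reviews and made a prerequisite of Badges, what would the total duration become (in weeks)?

30

Originally the plan takes 30 weeks.
With Z inserted, Badges now waits for max(Reviews, Sponsors, Z).
New critical path: CFP→Reviews→Schedule→Sponsors→AVSetup = 5+6+5+6+8 = 30 ⇒ 30 weeks.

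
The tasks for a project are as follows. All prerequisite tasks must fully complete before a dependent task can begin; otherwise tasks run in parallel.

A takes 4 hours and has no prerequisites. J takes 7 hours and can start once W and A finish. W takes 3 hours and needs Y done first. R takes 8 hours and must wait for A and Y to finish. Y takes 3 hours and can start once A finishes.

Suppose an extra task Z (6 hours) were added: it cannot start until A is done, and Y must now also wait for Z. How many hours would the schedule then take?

23

Originally the schedule takes 17 hours.
With Z inserted, Y now waits for max(A, Z).
New critical path: A→Z→Y→W→J = 4+6+3+3+7 = 23 ⇒ 23 hours.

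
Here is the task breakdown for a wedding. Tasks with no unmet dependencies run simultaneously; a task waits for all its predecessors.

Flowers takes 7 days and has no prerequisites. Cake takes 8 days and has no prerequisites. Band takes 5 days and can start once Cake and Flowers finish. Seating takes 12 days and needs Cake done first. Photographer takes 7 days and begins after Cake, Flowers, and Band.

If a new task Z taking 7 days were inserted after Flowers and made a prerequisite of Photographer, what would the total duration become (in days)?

21

Originally the project takes 20 days.
With Z inserted, Photographer now waits for max(Cake, Flowers, Band, Z).
New critical path: Flowers→Z→Photographer = 7+7+7 = 21 ⇒ 21 days.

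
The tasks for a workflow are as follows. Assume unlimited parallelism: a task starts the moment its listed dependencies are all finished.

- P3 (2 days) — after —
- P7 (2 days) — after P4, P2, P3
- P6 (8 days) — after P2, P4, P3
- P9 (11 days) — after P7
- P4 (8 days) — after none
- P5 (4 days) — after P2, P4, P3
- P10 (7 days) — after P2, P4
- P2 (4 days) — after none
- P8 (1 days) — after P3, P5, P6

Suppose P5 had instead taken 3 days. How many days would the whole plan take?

21

Critical path before the change: P4→P7→P9 = 8+2+11 = 21 giving 21 days.
The longest path through P5 is only 13 days, so P5 has float 8.
No other chain overtakes it, so the finish is 21 days.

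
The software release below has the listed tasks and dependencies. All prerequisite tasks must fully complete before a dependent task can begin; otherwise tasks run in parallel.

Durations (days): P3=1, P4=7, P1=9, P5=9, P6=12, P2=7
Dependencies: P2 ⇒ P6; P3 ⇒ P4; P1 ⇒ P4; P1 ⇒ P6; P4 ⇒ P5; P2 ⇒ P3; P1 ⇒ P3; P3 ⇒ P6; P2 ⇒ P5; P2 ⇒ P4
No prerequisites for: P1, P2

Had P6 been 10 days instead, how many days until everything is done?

26

Critical path before the change: P1→P3→P4→P5 = 9+1+7+9 = 26 giving 26 days.
P6 is off the critical path — its longest chain is 22 days, giving 4 of slack.
That remains the longest chain; total 26 days.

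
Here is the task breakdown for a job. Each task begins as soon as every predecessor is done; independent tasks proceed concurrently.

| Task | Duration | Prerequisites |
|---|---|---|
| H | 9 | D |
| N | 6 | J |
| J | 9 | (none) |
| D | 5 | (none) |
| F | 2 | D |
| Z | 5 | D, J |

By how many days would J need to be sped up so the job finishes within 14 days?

1

Current finish: 15 days; target: 14.
J is on every critical path, so each day cut from J cuts the finish by one (this holds down to a finish of 14).
Need 15 − 14 = 1 day off J → J becomes 8 days, finish becomes 14.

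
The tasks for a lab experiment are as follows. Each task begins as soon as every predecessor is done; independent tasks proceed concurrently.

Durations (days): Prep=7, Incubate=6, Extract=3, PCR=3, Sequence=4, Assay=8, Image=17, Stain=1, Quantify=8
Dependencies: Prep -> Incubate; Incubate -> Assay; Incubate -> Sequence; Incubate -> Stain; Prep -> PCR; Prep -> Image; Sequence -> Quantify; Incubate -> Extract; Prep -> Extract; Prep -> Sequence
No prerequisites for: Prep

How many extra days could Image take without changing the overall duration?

The longest chain is Prep→Incubate→Sequence→Quantify = 7+6+4+8 = 25; overall finish 25 days.
The longest chain containing Image totals 24 days.
Float = 25 − 24 = 1.

1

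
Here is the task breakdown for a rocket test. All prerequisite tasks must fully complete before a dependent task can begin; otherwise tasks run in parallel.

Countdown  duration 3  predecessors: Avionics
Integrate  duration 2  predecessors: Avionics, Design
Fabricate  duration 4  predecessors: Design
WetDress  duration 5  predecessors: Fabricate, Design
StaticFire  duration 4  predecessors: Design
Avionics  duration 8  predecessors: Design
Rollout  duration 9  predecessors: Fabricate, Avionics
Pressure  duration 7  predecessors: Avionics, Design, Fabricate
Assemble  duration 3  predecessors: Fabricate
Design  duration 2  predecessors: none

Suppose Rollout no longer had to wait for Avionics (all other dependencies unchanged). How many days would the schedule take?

17

With the dependency in place, Design→Avionics→Rollout = 2+8+9 = 19 sets the finish at 19 days.
Without Avionics→Rollout, Rollout's earliest start moves from 10 to 6.
New critical path: Design→Avionics→Pressure = 2+8+7 = 17 ⇒ 17 days.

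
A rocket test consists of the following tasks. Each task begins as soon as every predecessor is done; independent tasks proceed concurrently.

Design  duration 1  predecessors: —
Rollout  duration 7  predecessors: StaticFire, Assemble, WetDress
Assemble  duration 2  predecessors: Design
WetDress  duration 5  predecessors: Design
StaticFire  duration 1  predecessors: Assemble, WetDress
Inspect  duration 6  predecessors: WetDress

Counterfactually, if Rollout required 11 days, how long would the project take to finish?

As given, the longest chain is Design→WetDress→StaticFire→Rollout = 1+5+1+7 = 14, so the finish is 14 days.
Rollout lies on that path, so at 11 days the path becomes 18 days.
No other chain overtakes it, so the finish is 18 days.

18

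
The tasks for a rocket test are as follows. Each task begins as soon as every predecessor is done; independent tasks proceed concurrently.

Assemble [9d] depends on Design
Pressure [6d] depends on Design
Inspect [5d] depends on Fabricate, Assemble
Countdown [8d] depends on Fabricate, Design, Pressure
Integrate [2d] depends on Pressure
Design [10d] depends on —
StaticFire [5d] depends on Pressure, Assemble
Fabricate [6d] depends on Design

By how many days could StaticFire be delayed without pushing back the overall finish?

0

The longest chain is Design→Fabricate→Countdown = 10+6+8 = 24; overall finish 24 days.
The longest chain containing StaticFire totals 24 days.
Slack of StaticFire = 19 − 19 = 0 days.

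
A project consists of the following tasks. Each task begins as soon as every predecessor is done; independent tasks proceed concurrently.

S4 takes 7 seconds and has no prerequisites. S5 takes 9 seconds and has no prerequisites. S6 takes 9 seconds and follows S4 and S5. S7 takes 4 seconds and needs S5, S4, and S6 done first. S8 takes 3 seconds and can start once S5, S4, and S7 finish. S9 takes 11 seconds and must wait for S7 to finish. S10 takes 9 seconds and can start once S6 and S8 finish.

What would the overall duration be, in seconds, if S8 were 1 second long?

The binding path is S5→S6→S7→S8→S10 = 9+9+4+3+9 = 34; finish at 34 seconds.
Since S8 is critical, the -2 change carries straight to that chain (now 32 seconds).
New critical path: S5→S6→S7→S9 = 9+9+4+11 = 33 ⇒ 33 seconds.

33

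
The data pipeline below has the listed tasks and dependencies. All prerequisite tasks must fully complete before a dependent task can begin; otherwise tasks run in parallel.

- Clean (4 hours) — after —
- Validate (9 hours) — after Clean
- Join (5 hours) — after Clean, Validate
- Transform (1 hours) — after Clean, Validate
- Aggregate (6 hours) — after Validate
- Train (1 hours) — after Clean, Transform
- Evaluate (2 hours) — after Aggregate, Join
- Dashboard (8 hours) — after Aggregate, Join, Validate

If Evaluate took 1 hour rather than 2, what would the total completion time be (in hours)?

27

As given, the longest chain is Clean→Validate→Aggregate→Dashboard = 4+9+6+8 = 27, so the finish is 27 hours.
The longest path through Evaluate is only 21 hours, so Evaluate has float 6.
No other chain overtakes it, so the finish is 27 hours.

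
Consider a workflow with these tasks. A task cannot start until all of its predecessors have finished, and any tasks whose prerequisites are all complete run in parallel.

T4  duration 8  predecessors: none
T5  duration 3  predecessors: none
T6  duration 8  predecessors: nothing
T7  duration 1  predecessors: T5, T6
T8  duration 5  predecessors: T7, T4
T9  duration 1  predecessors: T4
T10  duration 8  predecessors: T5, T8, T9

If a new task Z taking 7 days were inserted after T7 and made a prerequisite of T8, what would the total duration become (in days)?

Originally the plan takes 22 days.
With Z inserted, T8 now waits for max(T7, T4, Z).
New critical path: T6→T7→Z→T8→T10 = 8+1+7+5+8 = 29 ⇒ 29 days.

29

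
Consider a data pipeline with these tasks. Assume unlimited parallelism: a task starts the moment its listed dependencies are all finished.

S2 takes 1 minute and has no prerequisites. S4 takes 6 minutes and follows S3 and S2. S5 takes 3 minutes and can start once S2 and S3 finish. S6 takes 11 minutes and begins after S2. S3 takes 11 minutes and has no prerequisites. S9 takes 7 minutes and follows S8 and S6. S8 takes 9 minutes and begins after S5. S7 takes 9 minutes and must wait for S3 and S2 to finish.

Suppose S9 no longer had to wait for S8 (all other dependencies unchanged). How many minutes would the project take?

Original critical path: S3→S5→S8→S9 = 11+3+9+7 = 30 ⇒ 30 minutes.
Without S8→S9, S9's earliest start moves from 23 to 12.
After: S3→S5→S8 = 11+3+9 = 23 → 23 minutes.

23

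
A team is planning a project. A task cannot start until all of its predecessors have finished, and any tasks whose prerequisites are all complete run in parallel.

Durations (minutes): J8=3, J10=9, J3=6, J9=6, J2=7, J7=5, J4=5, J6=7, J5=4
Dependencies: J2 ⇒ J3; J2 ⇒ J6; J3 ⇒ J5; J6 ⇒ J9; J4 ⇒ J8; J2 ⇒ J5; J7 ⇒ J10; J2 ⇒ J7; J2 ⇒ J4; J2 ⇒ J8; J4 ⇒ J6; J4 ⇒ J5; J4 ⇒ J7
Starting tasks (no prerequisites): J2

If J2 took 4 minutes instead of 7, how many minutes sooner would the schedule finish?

3

The binding path is J2→J4→J7→J10 = 7+5+5+9 = 26; finish at 26 minutes.
J2 is on the critical path; changing it to 4 makes that path 23 minutes.
That remains the longest chain; total 23 minutes.
Change in finish: 23 − 26 = -3 minutes.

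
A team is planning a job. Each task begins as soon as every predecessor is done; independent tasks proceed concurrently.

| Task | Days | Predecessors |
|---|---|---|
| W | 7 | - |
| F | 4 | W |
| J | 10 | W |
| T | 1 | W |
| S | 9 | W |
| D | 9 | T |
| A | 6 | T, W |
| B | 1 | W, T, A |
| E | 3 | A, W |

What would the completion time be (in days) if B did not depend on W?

With the dependency in place, W→J = 7+10 = 17 sets the finish at 17 days.
Dropping W→B doesn't change B's earliest start (14); another predecessor still binds.
The longest chain is now W→J = 7+10 = 17, so the project takes 17 days.

17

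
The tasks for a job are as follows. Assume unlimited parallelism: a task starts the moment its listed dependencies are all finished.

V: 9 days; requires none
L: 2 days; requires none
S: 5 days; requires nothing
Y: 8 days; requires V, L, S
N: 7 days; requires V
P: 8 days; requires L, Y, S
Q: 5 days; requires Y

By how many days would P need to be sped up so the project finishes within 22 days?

3

Current finish: 25 days; target: 22.
P is on every critical path, so each day cut from P cuts the finish by one (this holds down to a finish of 22).
Need 25 − 22 = 3 days off P → P becomes 5 days, finish becomes 22.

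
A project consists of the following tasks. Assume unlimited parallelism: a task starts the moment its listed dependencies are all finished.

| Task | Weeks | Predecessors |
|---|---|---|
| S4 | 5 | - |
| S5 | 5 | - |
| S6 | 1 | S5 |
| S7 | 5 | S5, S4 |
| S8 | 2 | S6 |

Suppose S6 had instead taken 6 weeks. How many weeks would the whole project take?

13

As given, the longest chain is S4→S7 = 5+5 = 10, so the finish is 10 weeks.
S6 has 2 weeks of float (longest path through it is 8).
Now S5→S6→S8 = 5+6+2 = 13 is longest, so the finish becomes 13 weeks.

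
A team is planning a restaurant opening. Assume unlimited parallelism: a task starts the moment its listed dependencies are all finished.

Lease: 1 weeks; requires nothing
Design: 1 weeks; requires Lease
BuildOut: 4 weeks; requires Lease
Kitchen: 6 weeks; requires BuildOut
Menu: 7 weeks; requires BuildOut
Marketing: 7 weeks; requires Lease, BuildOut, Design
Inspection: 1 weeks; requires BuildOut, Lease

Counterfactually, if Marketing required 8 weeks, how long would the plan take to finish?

13

The binding path is Lease→BuildOut→Marketing = 1+4+7 = 12; finish at 12 weeks.
Marketing is on the critical path; changing it to 8 makes that path 13 weeks.
That remains the longest chain; total 13 weeks.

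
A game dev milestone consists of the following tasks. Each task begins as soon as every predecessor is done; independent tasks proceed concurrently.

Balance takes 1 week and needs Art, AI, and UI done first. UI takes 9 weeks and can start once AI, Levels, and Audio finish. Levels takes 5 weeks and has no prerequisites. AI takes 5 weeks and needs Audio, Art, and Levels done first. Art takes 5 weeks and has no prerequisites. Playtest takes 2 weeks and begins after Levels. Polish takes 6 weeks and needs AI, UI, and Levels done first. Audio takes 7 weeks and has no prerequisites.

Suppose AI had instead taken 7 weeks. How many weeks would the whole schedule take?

29

Critical path before the change: Audio→AI→UI→Polish = 7+5+9+6 = 27 giving 27 weeks.
AI lies on that path, so at 7 weeks the path becomes 29 weeks.
That remains the longest chain; total 29 weeks.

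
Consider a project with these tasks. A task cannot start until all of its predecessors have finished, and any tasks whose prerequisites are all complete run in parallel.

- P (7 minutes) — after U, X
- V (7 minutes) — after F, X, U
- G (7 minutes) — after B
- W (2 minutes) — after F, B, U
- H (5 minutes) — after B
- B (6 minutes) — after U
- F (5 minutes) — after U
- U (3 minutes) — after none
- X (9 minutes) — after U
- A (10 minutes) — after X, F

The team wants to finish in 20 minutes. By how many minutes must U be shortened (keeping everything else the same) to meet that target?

2

Current finish: 22 minutes; target: 20.
U is on every critical path, so each minute cut from U cuts the finish by one (this holds down to a finish of 20).
Need 22 − 20 = 2 minutes off U → U becomes 1 minute, finish becomes 20.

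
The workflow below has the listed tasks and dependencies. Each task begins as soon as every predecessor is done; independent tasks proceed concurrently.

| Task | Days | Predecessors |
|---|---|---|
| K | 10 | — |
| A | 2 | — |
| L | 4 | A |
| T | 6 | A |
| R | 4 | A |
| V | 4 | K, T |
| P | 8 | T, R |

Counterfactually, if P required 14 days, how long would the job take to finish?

As given, the longest chain is A→T→P = 2+6+8 = 16, so the finish is 16 days.
Since P is critical, the +6 change carries straight to that chain (now 22 days).
No other chain overtakes it, so the finish is 22 days.

22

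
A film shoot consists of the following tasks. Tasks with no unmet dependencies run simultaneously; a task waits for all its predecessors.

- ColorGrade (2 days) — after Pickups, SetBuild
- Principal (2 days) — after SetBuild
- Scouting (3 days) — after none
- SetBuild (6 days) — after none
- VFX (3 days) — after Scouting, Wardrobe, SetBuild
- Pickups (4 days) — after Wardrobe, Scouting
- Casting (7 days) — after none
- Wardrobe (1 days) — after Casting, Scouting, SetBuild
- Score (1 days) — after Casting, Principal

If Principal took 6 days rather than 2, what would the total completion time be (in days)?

Critical path before the change: Casting→Wardrobe→Pickups→ColorGrade = 7+1+4+2 = 14 giving 14 days.
The longest path through Principal is only 9 days, so Principal has float 5.
The critical path is still Casting→Wardrobe→Pickups→ColorGrade; finish is now 14 days.

14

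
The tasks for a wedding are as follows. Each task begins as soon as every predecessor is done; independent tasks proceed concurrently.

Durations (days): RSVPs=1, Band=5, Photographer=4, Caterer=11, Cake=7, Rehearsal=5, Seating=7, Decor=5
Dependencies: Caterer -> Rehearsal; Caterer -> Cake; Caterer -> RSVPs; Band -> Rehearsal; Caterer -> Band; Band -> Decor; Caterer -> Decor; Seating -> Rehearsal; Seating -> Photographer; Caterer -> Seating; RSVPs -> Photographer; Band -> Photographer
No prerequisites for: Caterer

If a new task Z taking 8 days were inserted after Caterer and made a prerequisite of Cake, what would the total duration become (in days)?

Originally the wedding takes 23 days.
With Z inserted, Cake now waits for max(Caterer, Z).
New critical path: Caterer→Z→Cake = 11+8+7 = 26 ⇒ 26 days.

26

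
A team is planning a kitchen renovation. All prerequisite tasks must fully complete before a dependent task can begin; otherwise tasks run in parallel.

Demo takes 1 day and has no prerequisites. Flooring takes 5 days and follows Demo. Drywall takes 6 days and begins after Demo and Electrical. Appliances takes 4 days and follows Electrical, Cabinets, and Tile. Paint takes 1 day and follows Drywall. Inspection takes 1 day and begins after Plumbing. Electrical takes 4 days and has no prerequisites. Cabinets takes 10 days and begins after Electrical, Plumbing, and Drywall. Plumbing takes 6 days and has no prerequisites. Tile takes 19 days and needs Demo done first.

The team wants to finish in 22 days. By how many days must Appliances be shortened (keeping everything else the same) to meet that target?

2

Current finish: 24 days; target: 22.
Appliances is on every critical path, so each day cut from Appliances cuts the finish by one (this holds down to a finish of 21).
Need 24 − 22 = 2 days off Appliances → Appliances becomes 2 days, finish becomes 22.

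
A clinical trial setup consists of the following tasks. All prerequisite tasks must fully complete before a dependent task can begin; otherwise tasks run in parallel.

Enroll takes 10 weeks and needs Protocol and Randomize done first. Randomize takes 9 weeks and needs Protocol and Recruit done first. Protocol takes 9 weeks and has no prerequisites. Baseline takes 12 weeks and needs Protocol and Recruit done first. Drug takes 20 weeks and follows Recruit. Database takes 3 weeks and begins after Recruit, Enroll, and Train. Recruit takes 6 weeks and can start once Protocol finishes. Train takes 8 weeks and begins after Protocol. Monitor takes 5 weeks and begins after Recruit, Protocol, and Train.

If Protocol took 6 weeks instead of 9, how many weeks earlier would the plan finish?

Actual critical path: Protocol→Recruit→Randomize→Enroll→Database = 9+6+9+10+3 = 37 ⇒ 37 weeks.
Protocol lies on that path, so at 6 weeks the path becomes 34 weeks.
The critical path is still Protocol→Recruit→Randomize→Enroll→Database; finish is now 34 weeks.
Change in finish: 34 − 37 = -3 weeks.

3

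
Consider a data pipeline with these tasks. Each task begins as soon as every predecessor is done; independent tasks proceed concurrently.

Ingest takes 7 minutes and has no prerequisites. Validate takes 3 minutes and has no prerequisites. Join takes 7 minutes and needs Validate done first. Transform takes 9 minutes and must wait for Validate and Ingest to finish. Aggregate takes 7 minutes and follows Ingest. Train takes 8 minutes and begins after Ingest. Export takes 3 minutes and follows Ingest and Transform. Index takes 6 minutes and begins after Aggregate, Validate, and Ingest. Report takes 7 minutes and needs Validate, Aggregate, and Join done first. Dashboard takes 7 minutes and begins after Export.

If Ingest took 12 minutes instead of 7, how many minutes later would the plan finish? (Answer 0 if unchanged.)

5

Actual critical path: Ingest→Transform→Export→Dashboard = 7+9+3+7 = 26 ⇒ 26 minutes.
Ingest lies on that path, so at 12 minutes the path becomes 31 minutes.
That remains the longest chain; total 31 minutes.
Change in finish: 31 − 26 = +5 minutes.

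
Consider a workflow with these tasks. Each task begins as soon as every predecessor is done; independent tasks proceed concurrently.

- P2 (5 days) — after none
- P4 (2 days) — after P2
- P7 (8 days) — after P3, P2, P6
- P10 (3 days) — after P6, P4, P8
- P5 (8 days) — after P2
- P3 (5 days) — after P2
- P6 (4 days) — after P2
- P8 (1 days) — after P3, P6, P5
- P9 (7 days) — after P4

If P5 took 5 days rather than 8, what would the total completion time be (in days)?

Critical path before the change: P2→P3→P7 = 5+5+8 = 18 giving 18 days.
The longest path through P5 is only 17 days, so P5 has float 1.
No other chain overtakes it, so the finish is 18 days.

18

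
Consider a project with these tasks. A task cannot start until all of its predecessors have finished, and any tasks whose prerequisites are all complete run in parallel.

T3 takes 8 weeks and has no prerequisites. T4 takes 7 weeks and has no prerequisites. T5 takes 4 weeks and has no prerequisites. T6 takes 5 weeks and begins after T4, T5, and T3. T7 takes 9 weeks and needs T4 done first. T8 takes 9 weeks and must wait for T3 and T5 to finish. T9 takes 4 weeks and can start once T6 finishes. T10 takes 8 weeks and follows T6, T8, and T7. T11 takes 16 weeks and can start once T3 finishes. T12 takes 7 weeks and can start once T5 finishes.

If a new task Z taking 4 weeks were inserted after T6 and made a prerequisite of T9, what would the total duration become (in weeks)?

25

Originally the project takes 25 weeks.
With Z inserted, T9 now waits for max(T6, Z).
New critical path: T3→T8→T10 = 8+9+8 = 25 ⇒ 25 weeks.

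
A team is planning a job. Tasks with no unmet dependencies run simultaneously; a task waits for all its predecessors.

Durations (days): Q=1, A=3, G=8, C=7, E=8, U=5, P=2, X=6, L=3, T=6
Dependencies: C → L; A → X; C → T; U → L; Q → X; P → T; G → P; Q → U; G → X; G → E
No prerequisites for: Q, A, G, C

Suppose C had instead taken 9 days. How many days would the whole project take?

The binding path is G→E = 8+8 = 16; finish at 16 days.
The longest path through C is only 13 days, so C has float 3.
No other chain overtakes it, so the finish is 16 days.

16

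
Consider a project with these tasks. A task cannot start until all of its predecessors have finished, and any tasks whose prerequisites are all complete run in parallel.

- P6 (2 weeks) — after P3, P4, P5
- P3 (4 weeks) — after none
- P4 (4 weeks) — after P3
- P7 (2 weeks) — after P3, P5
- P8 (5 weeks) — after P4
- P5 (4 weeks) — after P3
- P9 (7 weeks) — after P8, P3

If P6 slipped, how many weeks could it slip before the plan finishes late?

Critical path: P3→P4→P8→P9 = 4+4+5+7 = 20, so the finish is 20 weeks.
P6 finishes as early as 10 and must finish by 20.
So P6 can slip 20 − 10 = 10 weeks.

10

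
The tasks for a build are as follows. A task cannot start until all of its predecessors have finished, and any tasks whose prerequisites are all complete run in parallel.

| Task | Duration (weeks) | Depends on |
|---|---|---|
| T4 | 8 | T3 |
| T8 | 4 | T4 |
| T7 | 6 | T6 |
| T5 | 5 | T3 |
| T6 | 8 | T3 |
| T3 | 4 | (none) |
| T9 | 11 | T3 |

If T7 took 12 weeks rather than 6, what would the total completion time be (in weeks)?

24

As given, the longest chain is T3→T6→T7 = 4+8+6 = 18, so the finish is 18 weeks.
T7 is on the critical path; changing it to 12 makes that path 24 weeks.
That remains the longest chain; total 24 weeks.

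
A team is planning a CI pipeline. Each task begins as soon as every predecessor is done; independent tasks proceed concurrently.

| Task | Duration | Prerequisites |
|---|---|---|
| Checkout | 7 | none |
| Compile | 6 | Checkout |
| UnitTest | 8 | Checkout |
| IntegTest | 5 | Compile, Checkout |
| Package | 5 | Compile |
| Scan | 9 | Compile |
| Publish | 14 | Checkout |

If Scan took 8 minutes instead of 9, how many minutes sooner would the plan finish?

Baseline: Checkout→Compile→Scan = 7+6+9 = 22 → 22 minutes.
Scan lies on that path, so at 8 minutes the path becomes 21 minutes.
The critical path is still Checkout→Compile→Scan; finish is now 21 minutes.
Change in finish: 21 − 22 = -1 minutes.

1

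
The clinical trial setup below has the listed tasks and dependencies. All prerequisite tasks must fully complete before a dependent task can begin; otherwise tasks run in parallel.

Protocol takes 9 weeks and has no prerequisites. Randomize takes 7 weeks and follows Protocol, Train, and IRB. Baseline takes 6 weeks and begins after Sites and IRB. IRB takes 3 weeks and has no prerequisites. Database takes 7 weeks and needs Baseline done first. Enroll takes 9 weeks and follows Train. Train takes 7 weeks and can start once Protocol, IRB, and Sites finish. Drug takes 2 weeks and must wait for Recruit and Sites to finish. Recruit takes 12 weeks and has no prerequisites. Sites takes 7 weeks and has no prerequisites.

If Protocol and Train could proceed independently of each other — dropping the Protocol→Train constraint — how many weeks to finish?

23

Original critical path: Protocol→Train→Enroll = 9+7+9 = 25 ⇒ 25 weeks.
Without Protocol→Train, Train's earliest start moves from 9 to 7.
New critical path: Sites→Train→Enroll = 7+7+9 = 23 ⇒ 23 weeks.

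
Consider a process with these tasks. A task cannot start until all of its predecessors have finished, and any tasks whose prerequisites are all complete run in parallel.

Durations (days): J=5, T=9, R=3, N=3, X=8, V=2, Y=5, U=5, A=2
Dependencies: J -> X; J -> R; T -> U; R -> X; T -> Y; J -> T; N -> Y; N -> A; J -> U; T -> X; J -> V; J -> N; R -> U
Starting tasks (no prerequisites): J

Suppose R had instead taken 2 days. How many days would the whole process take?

22

As given, the longest chain is J→T→X = 5+9+8 = 22, so the finish is 22 days.
R has 6 days of float (longest path through it is 16).
No other chain overtakes it, so the finish is 22 days.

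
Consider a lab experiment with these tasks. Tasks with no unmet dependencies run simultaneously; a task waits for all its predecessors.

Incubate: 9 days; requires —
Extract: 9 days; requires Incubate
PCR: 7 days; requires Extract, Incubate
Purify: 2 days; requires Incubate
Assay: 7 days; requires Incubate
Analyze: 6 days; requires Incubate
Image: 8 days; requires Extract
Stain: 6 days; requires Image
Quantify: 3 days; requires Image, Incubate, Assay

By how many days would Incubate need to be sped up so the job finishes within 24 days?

8

Current finish: 32 days; target: 24.
Incubate is on every critical path, so each day cut from Incubate cuts the finish by one (this holds down to a finish of 24).
Need 32 − 24 = 8 days off Incubate → Incubate becomes 1 day, finish becomes 24.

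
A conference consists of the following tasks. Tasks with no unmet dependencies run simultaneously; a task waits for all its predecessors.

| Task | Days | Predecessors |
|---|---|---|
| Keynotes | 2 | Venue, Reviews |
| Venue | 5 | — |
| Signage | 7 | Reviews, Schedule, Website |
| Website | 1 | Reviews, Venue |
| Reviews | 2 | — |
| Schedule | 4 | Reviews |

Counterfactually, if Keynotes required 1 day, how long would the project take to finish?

13

Critical path before the change: Venue→Website→Signage = 5+1+7 = 13 giving 13 days.
The longest path through Keynotes is only 7 days, so Keynotes has float 6.
That remains the longest chain; total 13 days.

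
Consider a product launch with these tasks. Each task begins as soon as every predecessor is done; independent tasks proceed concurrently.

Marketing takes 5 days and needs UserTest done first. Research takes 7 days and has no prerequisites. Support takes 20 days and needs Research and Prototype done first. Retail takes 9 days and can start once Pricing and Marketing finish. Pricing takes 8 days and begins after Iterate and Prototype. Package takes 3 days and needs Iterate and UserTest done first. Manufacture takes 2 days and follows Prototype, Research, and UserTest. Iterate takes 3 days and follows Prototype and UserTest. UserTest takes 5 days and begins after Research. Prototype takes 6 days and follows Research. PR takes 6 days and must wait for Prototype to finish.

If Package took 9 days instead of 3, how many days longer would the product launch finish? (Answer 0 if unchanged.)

0

The binding path is Research→Prototype→Iterate→Pricing→Retail = 7+6+3+8+9 = 33; finish at 33 days.
Package has 14 days of float (longest path through it is 19).
That remains the longest chain; total 33 days.
Change in finish: 33 − 33 = +0 days.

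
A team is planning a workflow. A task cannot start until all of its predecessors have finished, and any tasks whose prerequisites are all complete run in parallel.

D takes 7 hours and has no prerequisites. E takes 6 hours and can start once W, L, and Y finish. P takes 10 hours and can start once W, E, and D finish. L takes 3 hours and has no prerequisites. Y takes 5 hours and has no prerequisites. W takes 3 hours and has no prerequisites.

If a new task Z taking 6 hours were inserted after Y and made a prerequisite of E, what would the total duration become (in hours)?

27

Originally the schedule takes 21 hours.
With Z inserted, E now waits for max(W, L, Y, Z).
New critical path: Y→Z→E→P = 5+6+6+10 = 27 ⇒ 27 hours.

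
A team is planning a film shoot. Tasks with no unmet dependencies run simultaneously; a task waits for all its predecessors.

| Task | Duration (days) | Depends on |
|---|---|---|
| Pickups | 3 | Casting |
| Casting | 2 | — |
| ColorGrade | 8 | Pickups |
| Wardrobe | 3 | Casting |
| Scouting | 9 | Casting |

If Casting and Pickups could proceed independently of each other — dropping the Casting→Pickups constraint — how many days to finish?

With the dependency in place, Casting→Pickups→ColorGrade = 2+3+8 = 13 sets the finish at 13 days.
Without Casting→Pickups, Pickups's earliest start moves from 2 to 0.
New critical path: Casting→Scouting = 2+9 = 11 ⇒ 11 days.

11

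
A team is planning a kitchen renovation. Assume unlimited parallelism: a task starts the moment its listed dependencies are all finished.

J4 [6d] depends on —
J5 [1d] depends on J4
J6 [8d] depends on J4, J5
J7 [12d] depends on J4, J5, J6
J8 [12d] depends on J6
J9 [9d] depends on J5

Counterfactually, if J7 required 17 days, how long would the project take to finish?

Baseline: J4→J5→J6→J7 = 6+1+8+12 = 27 → 27 days.
J7 is on the critical path; changing it to 17 makes that path 32 days.
The critical path is still J4→J5→J6→J7; finish is now 32 days.

32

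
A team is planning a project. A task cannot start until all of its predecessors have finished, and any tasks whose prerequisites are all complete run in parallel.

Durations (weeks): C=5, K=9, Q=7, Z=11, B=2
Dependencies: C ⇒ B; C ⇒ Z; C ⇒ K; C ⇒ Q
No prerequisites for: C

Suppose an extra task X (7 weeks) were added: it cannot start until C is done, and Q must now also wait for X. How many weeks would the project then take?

19

Originally the project takes 16 weeks.
With X inserted, Q now waits for max(C, X).
New critical path: C→X→Q = 5+7+7 = 19 ⇒ 19 weeks.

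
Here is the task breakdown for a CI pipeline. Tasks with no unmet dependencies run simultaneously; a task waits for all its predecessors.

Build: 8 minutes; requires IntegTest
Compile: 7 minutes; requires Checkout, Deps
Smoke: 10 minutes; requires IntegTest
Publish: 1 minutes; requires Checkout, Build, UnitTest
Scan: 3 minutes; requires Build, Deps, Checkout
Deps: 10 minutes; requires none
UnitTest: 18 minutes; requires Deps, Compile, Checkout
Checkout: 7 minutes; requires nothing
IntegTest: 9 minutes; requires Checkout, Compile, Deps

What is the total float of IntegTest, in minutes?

Deps→Compile→IntegTest→Build→Scan = 10+7+9+8+3 = 37 sets the makespan at 37 minutes.
IntegTest finishes as early as 26 and must finish by 26.
So IntegTest can slip 26 − 26 = 0 minutes.

0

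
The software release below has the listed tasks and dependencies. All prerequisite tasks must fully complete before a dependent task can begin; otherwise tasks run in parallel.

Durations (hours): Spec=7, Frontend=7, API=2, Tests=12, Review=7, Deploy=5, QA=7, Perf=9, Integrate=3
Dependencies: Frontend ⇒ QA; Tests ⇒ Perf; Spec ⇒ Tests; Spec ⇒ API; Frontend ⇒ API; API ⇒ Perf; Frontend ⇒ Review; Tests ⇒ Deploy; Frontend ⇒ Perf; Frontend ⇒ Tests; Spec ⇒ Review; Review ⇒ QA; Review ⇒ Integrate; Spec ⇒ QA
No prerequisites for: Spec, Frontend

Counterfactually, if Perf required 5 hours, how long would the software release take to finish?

As given, the longest chain is Spec→Tests→Perf = 7+12+9 = 28, so the finish is 28 hours.
Perf is on the critical path; changing it to 5 makes that path 24 hours.
Now Spec→Tests→Deploy = 7+12+5 = 24 is longest, so the finish becomes 24 hours.

24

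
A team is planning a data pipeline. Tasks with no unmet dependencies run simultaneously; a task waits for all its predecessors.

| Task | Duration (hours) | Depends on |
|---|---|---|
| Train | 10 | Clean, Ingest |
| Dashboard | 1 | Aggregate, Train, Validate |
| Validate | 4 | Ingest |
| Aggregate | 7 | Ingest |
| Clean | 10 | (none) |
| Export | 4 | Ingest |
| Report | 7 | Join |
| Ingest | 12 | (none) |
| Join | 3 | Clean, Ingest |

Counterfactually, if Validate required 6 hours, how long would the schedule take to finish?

23

Baseline: Ingest→Train→Dashboard = 12+10+1 = 23 → 23 hours.
Validate is off the critical path — its longest chain is 17 hours, giving 6 of slack.
No other chain overtakes it, so the finish is 23 hours.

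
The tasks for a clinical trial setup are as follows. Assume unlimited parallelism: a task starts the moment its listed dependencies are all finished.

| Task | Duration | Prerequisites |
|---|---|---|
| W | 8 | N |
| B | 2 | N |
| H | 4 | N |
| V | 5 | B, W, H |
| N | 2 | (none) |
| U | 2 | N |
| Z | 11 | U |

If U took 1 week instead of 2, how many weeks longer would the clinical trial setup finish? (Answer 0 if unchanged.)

0

The binding path is N→U→Z = 2+2+11 = 15; finish at 15 weeks.
U is on the critical path; changing it to 1 makes that path 14 weeks.
Now N→W→V = 2+8+5 = 15 is longest, so the finish becomes 15 weeks.
Change in finish: 15 − 15 = +0 weeks.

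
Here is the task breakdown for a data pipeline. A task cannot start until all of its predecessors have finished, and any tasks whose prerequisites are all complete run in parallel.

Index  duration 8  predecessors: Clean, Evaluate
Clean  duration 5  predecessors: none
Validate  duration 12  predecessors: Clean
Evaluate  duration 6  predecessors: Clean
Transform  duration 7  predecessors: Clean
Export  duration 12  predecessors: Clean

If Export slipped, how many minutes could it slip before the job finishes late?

2

The longest chain is Clean→Evaluate→Index = 5+6+8 = 19; overall finish 19 minutes.
The longest chain containing Export totals 17 minutes.
Slack of Export = 7 − 5 = 2 minutes.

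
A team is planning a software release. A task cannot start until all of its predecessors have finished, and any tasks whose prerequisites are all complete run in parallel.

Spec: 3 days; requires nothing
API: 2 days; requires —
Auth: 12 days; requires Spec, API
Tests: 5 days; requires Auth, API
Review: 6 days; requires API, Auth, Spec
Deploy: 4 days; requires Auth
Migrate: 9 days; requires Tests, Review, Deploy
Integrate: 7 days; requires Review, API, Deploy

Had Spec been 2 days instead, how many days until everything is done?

As given, the longest chain is Spec→Auth→Review→Migrate = 3+12+6+9 = 30, so the finish is 30 days.
Spec lies on that path, so at 2 days the path becomes 29 days.
No other chain overtakes it, so the finish is 29 days.

29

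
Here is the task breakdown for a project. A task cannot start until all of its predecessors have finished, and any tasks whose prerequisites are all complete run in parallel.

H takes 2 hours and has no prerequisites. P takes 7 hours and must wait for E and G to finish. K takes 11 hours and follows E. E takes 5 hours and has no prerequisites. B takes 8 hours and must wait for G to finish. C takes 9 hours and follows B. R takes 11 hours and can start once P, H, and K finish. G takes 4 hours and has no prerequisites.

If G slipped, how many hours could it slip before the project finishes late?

E→K→R = 5+11+11 = 27 sets the makespan at 27 hours.
Longest path through G: 22 hours (earliest finish 4, latest finish 9).
Slack of G = 5 − 0 = 5 hours.

5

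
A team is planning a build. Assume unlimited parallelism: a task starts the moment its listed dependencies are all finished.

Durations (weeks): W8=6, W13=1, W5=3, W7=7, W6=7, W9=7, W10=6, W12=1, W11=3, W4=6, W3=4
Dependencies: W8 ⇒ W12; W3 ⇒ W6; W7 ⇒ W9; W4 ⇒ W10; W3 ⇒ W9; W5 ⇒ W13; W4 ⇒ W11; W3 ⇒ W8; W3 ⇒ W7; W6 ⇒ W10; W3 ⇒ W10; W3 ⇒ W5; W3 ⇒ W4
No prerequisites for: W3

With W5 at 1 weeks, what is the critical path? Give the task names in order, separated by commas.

W3, W7, W9

As given, the longest chain is W3→W7→W9 = 4+7+7 = 18, so the finish is 18 weeks.
W5 has 10 weeks of float (longest path through it is 8).
The critical path is still W3→W7→W9; finish is now 18 weeks.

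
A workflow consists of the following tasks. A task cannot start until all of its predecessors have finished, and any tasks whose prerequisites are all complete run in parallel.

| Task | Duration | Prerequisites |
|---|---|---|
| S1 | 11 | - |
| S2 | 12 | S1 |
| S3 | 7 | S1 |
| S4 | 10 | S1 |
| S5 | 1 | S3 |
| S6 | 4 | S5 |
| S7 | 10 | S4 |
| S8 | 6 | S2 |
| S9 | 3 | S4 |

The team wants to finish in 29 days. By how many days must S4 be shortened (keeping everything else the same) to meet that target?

2

Current finish: 31 days; target: 29.
S4 is on every critical path, so each day cut from S4 cuts the finish by one (this holds down to a finish of 29).
Need 31 − 29 = 2 days off S4 → S4 becomes 8 days, finish becomes 29.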